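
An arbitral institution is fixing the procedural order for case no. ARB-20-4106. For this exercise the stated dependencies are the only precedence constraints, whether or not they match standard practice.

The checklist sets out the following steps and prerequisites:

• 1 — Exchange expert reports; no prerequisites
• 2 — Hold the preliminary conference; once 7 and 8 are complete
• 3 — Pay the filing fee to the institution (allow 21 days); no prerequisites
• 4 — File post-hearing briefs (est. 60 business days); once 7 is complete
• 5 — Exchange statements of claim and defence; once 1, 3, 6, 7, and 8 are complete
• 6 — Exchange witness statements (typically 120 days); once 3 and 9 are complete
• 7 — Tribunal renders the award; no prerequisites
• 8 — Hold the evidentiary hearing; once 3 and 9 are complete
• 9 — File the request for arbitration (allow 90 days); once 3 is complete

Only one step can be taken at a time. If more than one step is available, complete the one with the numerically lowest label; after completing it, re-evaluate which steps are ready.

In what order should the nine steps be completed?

1 3 7 4 9 6 8 2 5

Nothing is required for 1, 3 and 7. 1 has the earlier label → 1 first.
3 and 7 are both available; 3 has the earlier label → 3.
9 now also ready, so the ready set is {7, 9}; 7 has the earlier label → 7.
4 and 9 are both available; 4 has the earlier label → 4.
9 needed 3, now all done → 9.
Ready: 6 and 8. 6 has the earlier label → 6.
Next only 8 has its prerequisites met → 8.
2 and 5 are both available; 2 has the earlier label → 2.
Next only 5 has its prerequisites met → 5.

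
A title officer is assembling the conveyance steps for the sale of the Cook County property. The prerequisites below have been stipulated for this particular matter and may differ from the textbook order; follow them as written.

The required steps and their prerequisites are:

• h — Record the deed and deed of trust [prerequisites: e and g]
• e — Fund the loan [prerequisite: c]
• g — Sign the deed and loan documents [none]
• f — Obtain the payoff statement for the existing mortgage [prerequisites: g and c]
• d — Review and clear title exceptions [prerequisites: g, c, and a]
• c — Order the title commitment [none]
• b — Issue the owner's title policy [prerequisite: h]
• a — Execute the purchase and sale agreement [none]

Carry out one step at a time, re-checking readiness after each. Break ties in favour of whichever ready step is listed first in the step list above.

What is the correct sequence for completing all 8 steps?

g c e h f b a d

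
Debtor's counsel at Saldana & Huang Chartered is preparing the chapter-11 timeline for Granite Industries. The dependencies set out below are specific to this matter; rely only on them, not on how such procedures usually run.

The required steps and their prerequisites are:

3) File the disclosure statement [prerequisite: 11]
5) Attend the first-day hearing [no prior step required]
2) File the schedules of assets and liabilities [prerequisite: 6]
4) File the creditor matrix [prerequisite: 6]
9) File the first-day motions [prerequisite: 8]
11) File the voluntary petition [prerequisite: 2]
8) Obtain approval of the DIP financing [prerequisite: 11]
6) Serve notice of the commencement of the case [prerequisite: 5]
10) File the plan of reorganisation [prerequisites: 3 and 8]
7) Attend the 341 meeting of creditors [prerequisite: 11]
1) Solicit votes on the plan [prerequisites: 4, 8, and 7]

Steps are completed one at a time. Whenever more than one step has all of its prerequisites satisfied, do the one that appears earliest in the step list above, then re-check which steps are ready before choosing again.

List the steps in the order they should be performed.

Only 5 has no prerequisites, so it is first.
That leaves 6 as the only ready step → 6.
Ready: 2 and 4. 2 is listed earlier → 2.
11 now also ready, so the ready set is {4, 11}; 4 is listed earlier → 4.
Next only 11 has its prerequisites met → 11.
3, 8 and 7 are all available; 3 is listed earlier → 3.
8 and 7 are both available; 8 is listed earlier → 8.
9 and 10 now also ready, so the ready set is {9, 10, 7}; 9 is listed earlier → 9.
Now 10 and 7 have their prerequisites met. 10 is listed earlier, so 10 next.
7 needed 11, now all done → 7.
1 needed 4, 8 and 7, now all done → 1.

5, 6, 2, 4, 11, 3, 8, 9, 10, 7, 1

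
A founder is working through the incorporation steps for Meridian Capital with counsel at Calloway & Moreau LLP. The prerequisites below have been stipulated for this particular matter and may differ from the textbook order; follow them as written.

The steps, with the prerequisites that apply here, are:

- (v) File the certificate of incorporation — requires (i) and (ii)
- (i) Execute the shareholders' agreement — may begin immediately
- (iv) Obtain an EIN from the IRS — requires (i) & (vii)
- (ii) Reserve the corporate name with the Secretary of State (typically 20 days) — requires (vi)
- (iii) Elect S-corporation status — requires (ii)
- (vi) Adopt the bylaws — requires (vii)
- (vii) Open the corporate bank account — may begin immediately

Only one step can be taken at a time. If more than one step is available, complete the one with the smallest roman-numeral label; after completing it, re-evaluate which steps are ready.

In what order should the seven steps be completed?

(i) and (vii) have no prerequisites; (i) has the earlier label, so (i) is first.
(vii) is the only step now ready → (vii).
(iv) and (vi) are both available; (iv) has the earlier label → (iv).
(vi) needed (vii), now all done → (vi).
Next only (ii) has its prerequisites met → (ii).
Now (iii) and (v) have their prerequisites met. (iii) has the earlier label, so (iii) next.
(v) needed (i) and (ii), now all done → (v).

(i) → (vii) → (iv) → (vi) → (ii) → (iii) → (v)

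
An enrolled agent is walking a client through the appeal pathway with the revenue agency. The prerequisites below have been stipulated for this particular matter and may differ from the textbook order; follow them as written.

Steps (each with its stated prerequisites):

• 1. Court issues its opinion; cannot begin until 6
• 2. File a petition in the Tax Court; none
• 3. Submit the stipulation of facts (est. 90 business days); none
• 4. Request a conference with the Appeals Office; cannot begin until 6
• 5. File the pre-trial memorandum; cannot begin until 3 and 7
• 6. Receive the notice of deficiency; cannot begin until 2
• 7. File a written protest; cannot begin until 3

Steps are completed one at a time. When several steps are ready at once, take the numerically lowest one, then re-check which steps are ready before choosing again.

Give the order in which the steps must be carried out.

2 and 3 have no prerequisites; 2 has the earlier label, so 2 is first.
Now 3 and 6 have their prerequisites met. 3 has the earlier label, so 3 next.
6 and 7 are both available; 6 has the earlier label → 6.
1 and 4 now also ready, so the ready set is {1, 4, 7}; 1 has the earlier label → 1.
Now 4 and 7 have their prerequisites met. 4 has the earlier label, so 4 next.
That leaves 7 as the only ready step → 7.
That leaves 5 as the only ready step → 5.

2, 3, 6, 1, 4, 7, 5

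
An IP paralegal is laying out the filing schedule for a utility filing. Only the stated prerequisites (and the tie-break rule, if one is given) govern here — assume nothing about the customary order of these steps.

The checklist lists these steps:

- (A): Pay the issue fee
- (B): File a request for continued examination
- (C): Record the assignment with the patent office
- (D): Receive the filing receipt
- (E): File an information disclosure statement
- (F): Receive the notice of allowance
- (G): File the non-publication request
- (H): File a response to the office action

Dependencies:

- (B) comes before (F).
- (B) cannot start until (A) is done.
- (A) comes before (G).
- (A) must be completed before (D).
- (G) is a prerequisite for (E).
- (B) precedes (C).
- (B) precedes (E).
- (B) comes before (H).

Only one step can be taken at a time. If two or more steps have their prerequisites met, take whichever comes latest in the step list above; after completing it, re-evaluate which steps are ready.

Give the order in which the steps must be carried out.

(A) (G) (D) (B) (H) (F) (E) (C)

(A) has no prerequisites → (A) first.
Ready: (G), (D) and (B). (G) is listed later → (G).
Now (D) and (B) have their prerequisites met. (D) is listed later, so (D) next.
(B) needed (A), now all done → (B).
Ready: (H), (F), (E) and (C). (H) is listed later → (H).
(F), (E) and (C) are all available; (F) is listed later → (F).
Now (E) and (C) have their prerequisites met. (E) is listed later, so (E) next.
(C) needed (B), now all done → (C).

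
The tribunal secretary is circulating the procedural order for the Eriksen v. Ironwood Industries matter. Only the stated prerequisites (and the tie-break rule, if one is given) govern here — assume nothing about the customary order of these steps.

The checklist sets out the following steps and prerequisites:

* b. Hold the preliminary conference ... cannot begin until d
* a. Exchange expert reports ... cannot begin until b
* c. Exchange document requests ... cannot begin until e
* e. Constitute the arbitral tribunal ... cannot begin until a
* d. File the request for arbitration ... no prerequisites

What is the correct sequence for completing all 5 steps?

d, b, a, e, c

d has no prerequisites → d first.
b needed d, now all done → b.
That leaves a as the only ready step → a.
That leaves e as the only ready step → e.
c needed e, now all done → c.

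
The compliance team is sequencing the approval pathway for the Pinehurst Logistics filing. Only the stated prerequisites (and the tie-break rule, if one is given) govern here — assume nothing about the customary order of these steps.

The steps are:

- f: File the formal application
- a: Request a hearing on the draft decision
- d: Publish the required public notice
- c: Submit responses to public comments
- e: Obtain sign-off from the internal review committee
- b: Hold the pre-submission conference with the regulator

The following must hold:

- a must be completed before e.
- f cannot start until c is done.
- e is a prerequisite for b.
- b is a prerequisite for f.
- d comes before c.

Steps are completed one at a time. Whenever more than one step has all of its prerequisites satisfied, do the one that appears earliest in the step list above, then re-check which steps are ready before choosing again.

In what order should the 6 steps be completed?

a and d have no prerequisites; a is listed earlier, so a is first.
Ready: d and e. d is listed earlier → d.
c and e are both available; c is listed earlier → c.
e needed a, now all done → e.
b needed e, now all done → b.
f is the only step now ready → f.

a, d, c, e, b, f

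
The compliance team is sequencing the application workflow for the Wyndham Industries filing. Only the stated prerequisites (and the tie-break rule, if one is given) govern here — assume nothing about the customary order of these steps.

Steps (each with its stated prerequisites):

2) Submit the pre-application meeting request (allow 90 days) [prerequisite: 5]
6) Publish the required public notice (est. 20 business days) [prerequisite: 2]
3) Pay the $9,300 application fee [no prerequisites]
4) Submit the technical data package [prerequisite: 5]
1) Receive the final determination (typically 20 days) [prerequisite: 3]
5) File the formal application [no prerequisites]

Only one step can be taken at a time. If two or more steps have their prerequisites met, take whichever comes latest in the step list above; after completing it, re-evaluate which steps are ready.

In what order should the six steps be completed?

5, 4, 3, 1, 2, 6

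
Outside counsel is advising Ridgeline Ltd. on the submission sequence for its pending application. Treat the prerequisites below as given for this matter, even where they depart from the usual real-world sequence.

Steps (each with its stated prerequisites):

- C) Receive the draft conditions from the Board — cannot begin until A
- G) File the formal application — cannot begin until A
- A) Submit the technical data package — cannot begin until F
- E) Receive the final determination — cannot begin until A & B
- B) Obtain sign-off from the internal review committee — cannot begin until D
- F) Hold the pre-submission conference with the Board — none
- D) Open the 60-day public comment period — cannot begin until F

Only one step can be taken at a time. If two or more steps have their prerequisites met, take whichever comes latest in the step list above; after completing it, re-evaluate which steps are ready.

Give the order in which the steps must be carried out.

F, D, B, A, E, G, C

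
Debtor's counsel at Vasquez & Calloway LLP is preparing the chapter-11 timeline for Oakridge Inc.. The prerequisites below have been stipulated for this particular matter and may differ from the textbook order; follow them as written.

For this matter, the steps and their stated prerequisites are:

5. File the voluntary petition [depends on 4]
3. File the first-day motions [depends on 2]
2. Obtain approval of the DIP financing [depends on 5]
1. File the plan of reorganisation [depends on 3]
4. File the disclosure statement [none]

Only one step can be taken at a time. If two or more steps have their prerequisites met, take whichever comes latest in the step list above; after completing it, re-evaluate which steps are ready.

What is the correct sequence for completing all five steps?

4 is the only step with nothing outstanding, so it goes first.
5 needed 4, now all done → 5.
2 needed 5, now all done → 2.
3 needed 2, now all done → 3.
1 needed 3, now all done → 1.

4 5 2 3 1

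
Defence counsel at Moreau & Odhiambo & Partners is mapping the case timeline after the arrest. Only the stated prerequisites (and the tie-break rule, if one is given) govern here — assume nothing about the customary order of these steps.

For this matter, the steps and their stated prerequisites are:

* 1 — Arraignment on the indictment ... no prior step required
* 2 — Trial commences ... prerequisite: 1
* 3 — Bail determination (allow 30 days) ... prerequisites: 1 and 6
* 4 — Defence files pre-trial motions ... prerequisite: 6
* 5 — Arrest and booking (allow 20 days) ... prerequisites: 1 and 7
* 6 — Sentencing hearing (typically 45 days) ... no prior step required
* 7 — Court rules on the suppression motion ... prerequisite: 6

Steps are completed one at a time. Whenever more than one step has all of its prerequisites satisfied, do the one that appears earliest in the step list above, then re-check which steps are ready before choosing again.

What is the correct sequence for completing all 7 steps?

1 2 6 3 4 7 5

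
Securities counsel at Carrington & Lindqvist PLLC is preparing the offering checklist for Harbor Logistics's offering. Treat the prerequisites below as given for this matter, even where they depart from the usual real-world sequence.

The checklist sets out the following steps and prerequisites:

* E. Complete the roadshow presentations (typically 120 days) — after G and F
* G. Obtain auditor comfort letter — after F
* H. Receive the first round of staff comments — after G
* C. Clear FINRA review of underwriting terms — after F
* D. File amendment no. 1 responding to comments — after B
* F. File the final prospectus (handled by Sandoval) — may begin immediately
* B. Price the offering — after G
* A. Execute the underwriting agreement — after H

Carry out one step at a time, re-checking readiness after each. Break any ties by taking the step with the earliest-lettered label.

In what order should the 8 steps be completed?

F C G B D E H A

F has no prerequisites → F first.
Ready: C and G. C has the earlier label → C.
Next only G has its prerequisites met → G.
Now B, E and H have their prerequisites met. B has the earlier label, so B next.
D now also ready, so the ready set is {D, E, H}; D has the earlier label → D.
E and H are both available; E has the earlier label → E.
That leaves H as the only ready step → H.
A is the only step now ready → A.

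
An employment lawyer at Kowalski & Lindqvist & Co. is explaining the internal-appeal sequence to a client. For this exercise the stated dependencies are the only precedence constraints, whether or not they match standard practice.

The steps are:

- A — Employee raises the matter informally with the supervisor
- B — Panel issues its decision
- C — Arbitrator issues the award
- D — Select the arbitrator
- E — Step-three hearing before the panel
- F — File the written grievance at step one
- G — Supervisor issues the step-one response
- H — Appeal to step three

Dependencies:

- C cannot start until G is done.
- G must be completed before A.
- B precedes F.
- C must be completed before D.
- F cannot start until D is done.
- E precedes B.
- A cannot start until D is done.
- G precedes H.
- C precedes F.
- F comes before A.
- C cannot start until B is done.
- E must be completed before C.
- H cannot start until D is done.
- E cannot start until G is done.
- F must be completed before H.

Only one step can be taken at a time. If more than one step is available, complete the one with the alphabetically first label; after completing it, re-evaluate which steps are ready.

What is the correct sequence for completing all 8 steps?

Only G has no prerequisites, so it is first.
E needed G, now all done → E.
That leaves B as the only ready step → B.
C is the only step now ready → C.
D needed C, now all done → D.
F needed B, C and D, now all done → F.
Ready: A and H. A has the earlier label → A.
H needed D, F and G, now all done → H.

G, E, B, C, D, F, A, H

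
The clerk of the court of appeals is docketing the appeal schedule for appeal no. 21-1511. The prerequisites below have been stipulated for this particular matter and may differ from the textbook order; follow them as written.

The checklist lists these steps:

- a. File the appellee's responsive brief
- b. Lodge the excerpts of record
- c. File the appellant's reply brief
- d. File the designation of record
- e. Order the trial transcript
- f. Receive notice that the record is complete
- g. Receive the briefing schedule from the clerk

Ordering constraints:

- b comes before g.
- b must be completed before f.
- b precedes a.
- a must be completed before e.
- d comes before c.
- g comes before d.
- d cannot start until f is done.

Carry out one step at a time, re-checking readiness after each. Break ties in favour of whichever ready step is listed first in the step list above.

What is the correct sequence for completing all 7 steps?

Only b has no prerequisites, so it is first.
a, f and g are all available; a is listed earlier → a.
e now also ready, so the ready set is {e, f, g}; e is listed earlier → e.
f and g are both available; f is listed earlier → f.
g needed b, now all done → g.
d is the only step now ready → d.
c is the only step now ready → c.

b, a, e, f, g, d, c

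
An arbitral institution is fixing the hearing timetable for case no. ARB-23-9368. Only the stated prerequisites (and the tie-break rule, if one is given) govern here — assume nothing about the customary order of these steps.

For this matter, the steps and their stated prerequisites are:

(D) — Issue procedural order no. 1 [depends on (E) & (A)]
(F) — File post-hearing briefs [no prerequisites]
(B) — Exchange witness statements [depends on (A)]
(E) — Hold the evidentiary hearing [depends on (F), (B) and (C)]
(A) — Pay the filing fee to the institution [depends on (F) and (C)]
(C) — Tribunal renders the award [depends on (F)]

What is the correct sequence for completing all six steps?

(F) has no prerequisites → (F) first.
That leaves (C) as the only ready step → (C).
That leaves (A) as the only ready step → (A).
(B) needed (A), now all done → (B).
(E) is the only step now ready → (E).
(D) needed (E) and (A), now all done → (D).

(F) (C) (A) (B) (E) (D)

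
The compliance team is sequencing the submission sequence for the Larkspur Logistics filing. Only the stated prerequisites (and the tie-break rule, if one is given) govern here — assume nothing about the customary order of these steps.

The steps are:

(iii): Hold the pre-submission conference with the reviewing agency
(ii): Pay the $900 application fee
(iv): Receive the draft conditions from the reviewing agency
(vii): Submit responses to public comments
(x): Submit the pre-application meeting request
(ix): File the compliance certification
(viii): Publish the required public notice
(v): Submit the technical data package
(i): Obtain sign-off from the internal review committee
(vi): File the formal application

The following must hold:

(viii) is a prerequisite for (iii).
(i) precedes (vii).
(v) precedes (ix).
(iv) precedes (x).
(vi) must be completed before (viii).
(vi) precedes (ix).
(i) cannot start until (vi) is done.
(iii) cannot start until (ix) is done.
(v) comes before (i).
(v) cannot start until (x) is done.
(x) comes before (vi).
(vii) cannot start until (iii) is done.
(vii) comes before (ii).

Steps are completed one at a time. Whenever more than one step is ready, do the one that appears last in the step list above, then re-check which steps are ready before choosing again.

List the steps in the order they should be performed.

(iv) (x) (vi) (v) (i) (viii) (ix) (iii) (vii) (ii)

(iv) is the only step with nothing outstanding, so it goes first.
(x) needed (iv), now all done → (x).
(vi) and (v) are both available; (vi) is listed later → (vi).
Ready: (v) and (viii). (v) is listed later → (v).
(i), (viii) and (ix) are all available; (i) is listed later → (i).
Now (viii) and (ix) have their prerequisites met. (viii) is listed later, so (viii) next.
(ix) needed (vi) and (v), now all done → (ix).
Next only (iii) has its prerequisites met → (iii).
(vii) needed (i) and (iii), now all done → (vii).
That leaves (ii) as the only ready step → (ii).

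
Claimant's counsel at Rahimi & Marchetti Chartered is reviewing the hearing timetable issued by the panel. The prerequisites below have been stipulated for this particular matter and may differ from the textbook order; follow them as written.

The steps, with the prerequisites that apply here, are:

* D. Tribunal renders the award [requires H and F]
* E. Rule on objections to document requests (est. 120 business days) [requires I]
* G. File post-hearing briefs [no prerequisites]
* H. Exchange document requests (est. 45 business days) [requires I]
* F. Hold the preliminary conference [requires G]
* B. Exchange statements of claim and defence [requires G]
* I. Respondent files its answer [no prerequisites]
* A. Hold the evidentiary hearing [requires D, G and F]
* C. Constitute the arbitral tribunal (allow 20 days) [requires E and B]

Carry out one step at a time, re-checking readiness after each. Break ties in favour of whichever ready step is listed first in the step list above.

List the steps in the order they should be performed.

G, F, B, I, E, H, D, A, C

G and I have no prerequisites; G is listed earlier, so G is first.
F, B and I are all available; F is listed earlier → F.
B and I are both available; B is listed earlier → B.
I is the only step now ready → I.
Ready: E and H. E is listed earlier → E.
C now also ready, so the ready set is {H, C}; H is listed earlier → H.
D now also ready, so the ready set is {D, C}; D is listed earlier → D.
Now A and C have their prerequisites met. A is listed earlier, so A next.
C is the only step now ready → C.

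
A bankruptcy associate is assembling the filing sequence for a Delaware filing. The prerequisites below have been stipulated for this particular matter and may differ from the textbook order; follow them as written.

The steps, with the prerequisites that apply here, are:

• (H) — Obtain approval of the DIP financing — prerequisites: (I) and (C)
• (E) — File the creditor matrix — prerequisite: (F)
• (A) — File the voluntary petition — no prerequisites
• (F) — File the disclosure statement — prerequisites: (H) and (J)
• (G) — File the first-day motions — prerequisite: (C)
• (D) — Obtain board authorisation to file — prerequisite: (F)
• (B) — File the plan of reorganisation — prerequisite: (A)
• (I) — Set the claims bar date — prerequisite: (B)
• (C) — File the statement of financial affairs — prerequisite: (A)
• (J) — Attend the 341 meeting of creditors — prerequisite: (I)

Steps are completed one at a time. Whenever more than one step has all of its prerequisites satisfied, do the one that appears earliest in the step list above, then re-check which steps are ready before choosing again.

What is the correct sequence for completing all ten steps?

(A) (B) (I) (C) (H) (G) (J) (F) (E) (D)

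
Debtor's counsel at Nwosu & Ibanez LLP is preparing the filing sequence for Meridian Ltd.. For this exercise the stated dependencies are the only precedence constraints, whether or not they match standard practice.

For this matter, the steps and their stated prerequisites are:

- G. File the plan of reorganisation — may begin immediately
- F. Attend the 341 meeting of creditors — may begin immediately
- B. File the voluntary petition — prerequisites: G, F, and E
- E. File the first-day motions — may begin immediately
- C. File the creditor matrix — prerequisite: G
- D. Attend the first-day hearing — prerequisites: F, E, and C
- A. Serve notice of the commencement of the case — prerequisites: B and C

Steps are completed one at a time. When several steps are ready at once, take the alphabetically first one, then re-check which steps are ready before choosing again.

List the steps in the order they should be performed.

E, F and G have no prerequisites; E has the earlier label, so E is first.
Ready: F and G. F has the earlier label → F.
Next only G has its prerequisites met → G.
Ready: B and C. B has the earlier label → B.
C is the only step now ready → C.
Now A and D have their prerequisites met. A has the earlier label, so A next.
D needed C, E and F, now all done → D.

E, F, G, B, C, A, D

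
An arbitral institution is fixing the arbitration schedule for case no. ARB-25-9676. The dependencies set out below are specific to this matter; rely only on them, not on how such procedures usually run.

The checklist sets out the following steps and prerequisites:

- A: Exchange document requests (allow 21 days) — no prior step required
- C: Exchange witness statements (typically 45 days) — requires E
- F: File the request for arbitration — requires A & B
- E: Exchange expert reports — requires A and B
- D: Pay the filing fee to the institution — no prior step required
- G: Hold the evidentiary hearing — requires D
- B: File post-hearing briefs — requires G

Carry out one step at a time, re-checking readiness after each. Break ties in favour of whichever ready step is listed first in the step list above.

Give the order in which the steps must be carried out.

A, D, G, B, F, E, C

A and D have no prerequisites; A is listed earlier, so A is first.
D is the only step now ready → D.
Next only G has its prerequisites met → G.
Next only B has its prerequisites met → B.
Ready: F and E. F is listed earlier → F.
E is the only step now ready → E.
Next only C has its prerequisites met → C.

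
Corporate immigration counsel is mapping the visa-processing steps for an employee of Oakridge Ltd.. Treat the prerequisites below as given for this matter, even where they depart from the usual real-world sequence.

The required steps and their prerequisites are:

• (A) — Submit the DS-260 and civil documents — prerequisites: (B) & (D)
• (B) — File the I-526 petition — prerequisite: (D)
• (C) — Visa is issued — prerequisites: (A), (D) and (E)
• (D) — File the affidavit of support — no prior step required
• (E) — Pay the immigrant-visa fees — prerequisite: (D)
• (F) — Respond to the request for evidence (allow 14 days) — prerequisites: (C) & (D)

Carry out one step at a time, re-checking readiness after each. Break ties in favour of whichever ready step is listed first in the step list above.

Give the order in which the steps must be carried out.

Only (D) has no prerequisites, so it is first.
Ready: (B) and (E). (B) is listed earlier → (B).
(A) and (E) are both available; (A) is listed earlier → (A).
That leaves (E) as the only ready step → (E).
Next only (C) has its prerequisites met → (C).
(F) needed (C) and (D), now all done → (F).

(D), (B), (A), (E), (C), (F)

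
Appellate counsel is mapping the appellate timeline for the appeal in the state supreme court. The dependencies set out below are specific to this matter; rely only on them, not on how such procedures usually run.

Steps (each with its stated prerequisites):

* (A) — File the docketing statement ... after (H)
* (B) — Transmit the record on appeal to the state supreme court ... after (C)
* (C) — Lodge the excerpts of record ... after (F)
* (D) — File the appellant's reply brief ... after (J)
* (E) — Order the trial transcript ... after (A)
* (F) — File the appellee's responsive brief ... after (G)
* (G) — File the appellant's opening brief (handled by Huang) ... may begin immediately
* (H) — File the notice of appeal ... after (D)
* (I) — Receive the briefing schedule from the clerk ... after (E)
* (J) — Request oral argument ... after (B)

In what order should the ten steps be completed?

(G) is the only step with nothing outstanding, so it goes first.
(F) is the only step now ready → (F).
Next only (C) has its prerequisites met → (C).
That leaves (B) as the only ready step → (B).
Next only (J) has its prerequisites met → (J).
(D) is the only step now ready → (D).
(H) needed (D), now all done → (H).
Next only (A) has its prerequisites met → (A).
(E) needed (A), now all done → (E).
(I) needed (E), now all done → (I).

(G), (F), (C), (B), (J), (D), (H), (A), (E), (I)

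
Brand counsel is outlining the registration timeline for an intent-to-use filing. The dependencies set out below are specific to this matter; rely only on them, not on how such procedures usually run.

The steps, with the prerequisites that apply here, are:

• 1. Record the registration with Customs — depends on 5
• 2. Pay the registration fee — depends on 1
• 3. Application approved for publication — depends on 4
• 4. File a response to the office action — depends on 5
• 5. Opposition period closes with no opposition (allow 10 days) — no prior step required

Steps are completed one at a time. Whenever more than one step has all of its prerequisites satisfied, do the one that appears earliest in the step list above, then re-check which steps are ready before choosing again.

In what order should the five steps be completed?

5 → 1 → 2 → 4 → 3

Only 5 has no prerequisites, so it is first.
Now 1 and 4 have their prerequisites met. 1 is listed earlier, so 1 next.
Ready: 2 and 4. 2 is listed earlier → 2.
Next only 4 has its prerequisites met → 4.
3 needed 4, now all done → 3.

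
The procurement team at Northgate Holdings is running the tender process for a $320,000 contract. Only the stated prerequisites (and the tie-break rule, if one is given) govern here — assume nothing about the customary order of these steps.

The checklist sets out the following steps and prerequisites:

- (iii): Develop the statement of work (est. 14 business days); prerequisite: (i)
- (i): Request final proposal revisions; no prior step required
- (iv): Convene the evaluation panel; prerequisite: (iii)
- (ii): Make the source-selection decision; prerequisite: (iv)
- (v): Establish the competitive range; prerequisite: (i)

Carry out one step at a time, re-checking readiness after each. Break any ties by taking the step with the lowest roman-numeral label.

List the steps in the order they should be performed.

(i) has no prerequisites → (i) first.
(iii) and (v) are both available; (iii) has the earlier label → (iii).
(iv) now also ready, so the ready set is {(iv), (v)}; (iv) has the earlier label → (iv).
Now (ii) and (v) have their prerequisites met. (ii) has the earlier label, so (ii) next.
That leaves (v) as the only ready step → (v).

(i), (iii), (iv), (ii), (v)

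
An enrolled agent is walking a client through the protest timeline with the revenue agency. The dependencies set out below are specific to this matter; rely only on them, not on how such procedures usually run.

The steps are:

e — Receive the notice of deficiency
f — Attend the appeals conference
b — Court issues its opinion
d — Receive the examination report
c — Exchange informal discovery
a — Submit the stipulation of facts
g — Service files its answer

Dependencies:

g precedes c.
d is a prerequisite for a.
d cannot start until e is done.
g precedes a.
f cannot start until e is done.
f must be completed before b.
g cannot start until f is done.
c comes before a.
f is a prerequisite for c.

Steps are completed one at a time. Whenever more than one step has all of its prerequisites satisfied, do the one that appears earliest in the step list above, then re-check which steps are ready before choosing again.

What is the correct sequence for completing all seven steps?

e has no prerequisites → e first.
Now f and d have their prerequisites met. f is listed earlier, so f next.
Ready: b, d and g. b is listed earlier → b.
d and g are both available; d is listed earlier → d.
g is the only step now ready → g.
c needed f and g, now all done → c.
a needed d, c and g, now all done → a.

e, f, b, d, g, c, a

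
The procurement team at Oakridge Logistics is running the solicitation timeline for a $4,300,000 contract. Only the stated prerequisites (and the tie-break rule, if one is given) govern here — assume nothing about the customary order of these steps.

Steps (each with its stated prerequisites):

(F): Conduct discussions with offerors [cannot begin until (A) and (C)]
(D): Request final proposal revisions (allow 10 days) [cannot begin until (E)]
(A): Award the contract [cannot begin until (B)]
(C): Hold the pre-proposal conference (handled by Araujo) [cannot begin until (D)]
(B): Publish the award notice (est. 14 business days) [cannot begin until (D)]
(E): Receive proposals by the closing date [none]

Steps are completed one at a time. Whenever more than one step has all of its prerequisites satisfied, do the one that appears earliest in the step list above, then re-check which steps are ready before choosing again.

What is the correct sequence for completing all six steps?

(E) (D) (C) (B) (A) (F)

(E) has no prerequisites → (E) first.
(D) is the only step now ready → (D).
Ready: (C) and (B). (C) is listed earlier → (C).
(B) needed (D), now all done → (B).
That leaves (A) as the only ready step → (A).
Next only (F) has its prerequisites met → (F).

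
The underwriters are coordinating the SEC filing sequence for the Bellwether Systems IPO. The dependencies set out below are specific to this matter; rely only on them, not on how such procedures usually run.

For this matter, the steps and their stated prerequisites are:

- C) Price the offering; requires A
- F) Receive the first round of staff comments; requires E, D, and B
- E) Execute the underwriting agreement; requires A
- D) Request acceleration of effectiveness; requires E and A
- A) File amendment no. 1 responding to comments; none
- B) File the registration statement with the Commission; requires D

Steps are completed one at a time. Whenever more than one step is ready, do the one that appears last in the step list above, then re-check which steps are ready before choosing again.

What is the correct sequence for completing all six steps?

A has no prerequisites → A first.
E and C are both available; E is listed later → E.
D and C are both available; D is listed later → D.
Ready: B and C. B is listed later → B.
F now also ready, so the ready set is {F, C}; F is listed later → F.
Next only C has its prerequisites met → C.

A, E, D, B, F, C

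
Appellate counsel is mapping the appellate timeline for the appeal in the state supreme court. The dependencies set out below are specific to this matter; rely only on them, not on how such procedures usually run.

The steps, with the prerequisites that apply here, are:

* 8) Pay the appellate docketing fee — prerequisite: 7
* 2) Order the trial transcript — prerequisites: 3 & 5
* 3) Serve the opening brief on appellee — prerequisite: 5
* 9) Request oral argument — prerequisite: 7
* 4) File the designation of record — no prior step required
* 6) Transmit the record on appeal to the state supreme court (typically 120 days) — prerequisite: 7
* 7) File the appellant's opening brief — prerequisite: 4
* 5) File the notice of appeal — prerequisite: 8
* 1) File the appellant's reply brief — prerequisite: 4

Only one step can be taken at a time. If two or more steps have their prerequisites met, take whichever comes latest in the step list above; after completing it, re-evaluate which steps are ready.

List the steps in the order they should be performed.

4 → 1 → 7 → 6 → 9 → 8 → 5 → 3 → 2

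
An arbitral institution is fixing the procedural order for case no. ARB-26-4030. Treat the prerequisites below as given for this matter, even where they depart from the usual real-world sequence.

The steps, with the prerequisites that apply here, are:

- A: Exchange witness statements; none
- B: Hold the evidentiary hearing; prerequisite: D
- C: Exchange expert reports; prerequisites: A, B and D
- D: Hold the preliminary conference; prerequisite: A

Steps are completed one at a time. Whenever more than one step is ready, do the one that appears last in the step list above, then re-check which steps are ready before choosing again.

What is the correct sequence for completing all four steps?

A D B C

Only A has no prerequisites, so it is first.
D needed A, now all done → D.
B needed D, now all done → B.
C is the only step now ready → C.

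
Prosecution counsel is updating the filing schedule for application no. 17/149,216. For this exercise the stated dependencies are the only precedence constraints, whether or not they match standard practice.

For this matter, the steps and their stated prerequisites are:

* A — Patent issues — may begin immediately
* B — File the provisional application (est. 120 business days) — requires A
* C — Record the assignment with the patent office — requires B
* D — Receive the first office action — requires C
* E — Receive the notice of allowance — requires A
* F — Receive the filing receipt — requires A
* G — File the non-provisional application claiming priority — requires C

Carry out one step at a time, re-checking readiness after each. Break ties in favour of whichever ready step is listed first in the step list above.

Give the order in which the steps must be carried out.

A has no prerequisites → A first.
Ready: B, E and F. B is listed earlier → B.
C now also ready, so the ready set is {C, E, F}; C is listed earlier → C.
D and G now also ready, so the ready set is {D, E, F, G}; D is listed earlier → D.
Ready: E, F and G. E is listed earlier → E.
F and G are both available; F is listed earlier → F.
G needed C, now all done → G.

A → B → C → D → E → F → G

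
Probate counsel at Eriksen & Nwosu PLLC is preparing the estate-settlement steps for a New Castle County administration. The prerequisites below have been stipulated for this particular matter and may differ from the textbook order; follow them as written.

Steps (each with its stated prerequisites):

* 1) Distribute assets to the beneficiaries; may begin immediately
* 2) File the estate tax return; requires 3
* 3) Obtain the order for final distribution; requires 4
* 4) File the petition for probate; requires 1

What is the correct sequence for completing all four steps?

Only 1 has no prerequisites, so it is first.
Next only 4 has its prerequisites met → 4.
3 needed 4, now all done → 3.
2 needed 3, now all done → 2.

1, 4, 3, 2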